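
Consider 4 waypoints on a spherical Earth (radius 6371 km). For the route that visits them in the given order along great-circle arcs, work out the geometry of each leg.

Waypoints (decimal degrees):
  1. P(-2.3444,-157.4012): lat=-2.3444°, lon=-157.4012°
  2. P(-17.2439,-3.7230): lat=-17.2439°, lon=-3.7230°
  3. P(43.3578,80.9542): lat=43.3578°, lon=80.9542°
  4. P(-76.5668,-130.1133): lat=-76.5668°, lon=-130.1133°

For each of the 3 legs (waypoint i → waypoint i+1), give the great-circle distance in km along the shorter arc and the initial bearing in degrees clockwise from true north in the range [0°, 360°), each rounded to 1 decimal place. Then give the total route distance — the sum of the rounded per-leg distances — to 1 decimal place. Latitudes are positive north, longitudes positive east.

Leg 1: dist=16398.8 km, bearing=128.0°
Leg 2: dist=10896.7 km, bearing=47.0°
Leg 3: dist=16049.4 km, bearing=168.1°
Total: 43344.9 km

Leg 1: φ1=-0.0409175, φ2=-0.3009628, Δφ=-0.2600453, Δλ=2.6821906 rad; a=sin²(Δφ/2)+cosφ1·cosφ2·sin²(Δλ/2)=0.9215934796; c=2·atan2(√a, √(1-a))=2.573980178; dist=6371·c=16398.828 ≈ 16398.8 km; running total=16398.8 km
Leg 1 bearing: y=sinΔλ·cosφ2=0.42348154, x=cosφ1·sinφ2-sinφ1·cosφ2·cosΔλ=-0.33120860; θ=atan2(y, x)=128.0293° ≈ 128.0°
Leg 2: φ1=-0.3009628, φ2=0.7567364, Δφ=1.0576992, Δλ=1.4778959 rad; a=sin²(Δφ/2)+cosφ1·cosφ2·sin²(Δλ/2)=0.5695521208; c=2·atan2(√a, √(1-a))=1.710353131; dist=6371·c=10896.660 ≈ 10896.7 km; running total=27295.5 km
Leg 2 bearing: y=sinΔλ·cosφ2=0.72394526, x=cosφ1·sinφ2-sinφ1·cosφ2·cosΔλ=0.67568726; θ=atan2(y, x)=46.9747° ≈ 47.0°
Leg 3: φ1=0.7567364, φ2=-1.3363428, Δφ=-2.0930791, Δλ=-3.6838228 rad; a=sin²(Δφ/2)+cosφ1·cosφ2·sin²(Δλ/2)=0.9062249734; c=2·atan2(√a, √(1-a))=2.519138310; dist=6371·c=16049.430 ≈ 16049.4 km; running total=43344.9 km
Leg 3 bearing: y=sinΔλ·cosφ2=0.11988380, x=cosφ1·sinφ2-sinφ1·cosφ2·cosΔλ=-0.57057248; θ=atan2(y, x)=168.1341° ≈ 168.1°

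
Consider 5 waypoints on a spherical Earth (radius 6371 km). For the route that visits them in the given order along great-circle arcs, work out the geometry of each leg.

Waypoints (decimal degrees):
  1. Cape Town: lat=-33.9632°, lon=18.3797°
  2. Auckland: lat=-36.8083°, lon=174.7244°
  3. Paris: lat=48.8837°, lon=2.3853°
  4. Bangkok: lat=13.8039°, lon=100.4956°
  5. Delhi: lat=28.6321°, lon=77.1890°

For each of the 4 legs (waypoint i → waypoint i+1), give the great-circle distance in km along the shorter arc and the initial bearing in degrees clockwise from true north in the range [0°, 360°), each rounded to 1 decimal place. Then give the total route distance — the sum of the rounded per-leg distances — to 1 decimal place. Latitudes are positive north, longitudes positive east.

Leg 1: φ1=-0.5927697, φ2=-0.6424260, Δφ=-0.0496564, Δλ=2.7287298 rad; a=sin²(Δφ/2)+cosφ1·cosφ2·sin²(Δλ/2)=0.6367699978; c=2·atan2(√a, √(1-a))=1.847867805; dist=6371·c=11772.766 ≈ 11772.8 km; running total=11772.8 km
Leg 1 bearing: y=sinΔλ·cosφ2=0.32124526, x=cosφ1·sinφ2-sinφ1·cosφ2·cosΔλ=-0.90662967; θ=atan2(y, x)=160.4893° ≈ 160.5°
Leg 2: φ1=-0.6424260, φ2=0.8531815, Δφ=1.4956075, Δλ=-3.0078847 rad; a=sin²(Δφ/2)+cosφ1·cosφ2·sin²(Δλ/2)=0.9865869301; c=2·atan2(√a, √(1-a))=2.909442075; dist=6371·c=18536.055 ≈ 18536.1 km; running total=30308.9 km
Leg 2 bearing: y=sinΔλ·cosφ2=-0.08766319, x=cosφ1·sinφ2-sinφ1·cosφ2·cosΔλ=0.21271531; θ=atan2(y, x)=-22.3973° <0 so +360° → 337.6027° ≈ 337.6°
Leg 3: φ1=0.8531815, φ2=0.2409235, Δφ=-0.6122580, Δλ=1.7123478 rad; a=sin²(Δφ/2)+cosφ1·cosφ2·sin²(Δλ/2)=0.4551687550; c=2·atan2(√a, √(1-a))=1.481013262; dist=6371·c=9435.535 ≈ 9435.5 km; running total=39744.4 km
Leg 3 bearing: y=sinΔλ·cosφ2=0.96140522, x=cosφ1·sinφ2-sinφ1·cosφ2·cosΔλ=0.26011658; θ=atan2(y, x)=74.8606° ≈ 74.9°
Leg 4: φ1=0.2409235, φ2=0.4997244, Δφ=0.2588009, Δλ=-0.4067769 rad; a=sin²(Δφ/2)+cosφ1·cosφ2·sin²(Δλ/2)=0.0514273542; c=2·atan2(√a, √(1-a))=0.457532317; dist=6371·c=2914.938 ≈ 2914.9 km; running total=42659.3 km
Leg 4 bearing: y=sinΔλ·cosφ2=-0.34726894, x=cosφ1·sinφ2-sinφ1·cosφ2·cosΔλ=0.27301027; θ=atan2(y, x)=-51.8269° <0 so +360° → 308.1731° ≈ 308.2°

Leg 1: dist=11772.8 km, bearing=160.5°
Leg 2: dist=18536.1 km, bearing=337.6°
Leg 3: dist=9435.5 km, bearing=74.9°
Leg 4: dist=2914.9 km, bearing=308.2°
Total: 42659.3 km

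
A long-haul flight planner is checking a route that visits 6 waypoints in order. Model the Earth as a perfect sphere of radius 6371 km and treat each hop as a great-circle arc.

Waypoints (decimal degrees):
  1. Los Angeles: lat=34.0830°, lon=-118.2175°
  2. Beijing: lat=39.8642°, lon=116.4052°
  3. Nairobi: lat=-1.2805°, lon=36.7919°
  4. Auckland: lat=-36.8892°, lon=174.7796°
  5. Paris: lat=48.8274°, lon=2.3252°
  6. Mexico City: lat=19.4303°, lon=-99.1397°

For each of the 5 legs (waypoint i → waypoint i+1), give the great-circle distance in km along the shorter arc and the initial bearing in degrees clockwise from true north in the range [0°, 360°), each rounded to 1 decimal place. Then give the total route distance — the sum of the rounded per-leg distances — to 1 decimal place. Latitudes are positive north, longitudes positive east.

Leg 1: dist=10064.0 km, bearing=321.3°
Leg 2: dist=9215.3 km, bearing=262.3°
Leg 3: dist=13954.8 km, bearing=138.9°
Leg 4: dist=18553.8 km, bearing=337.7°
Leg 5: dist=9196.2 km, bearing=291.3°
Total: 60984.1 km

Leg 1: φ1=0.5948606, φ2=0.6957615, Δφ=0.1009010, Δλ=4.0949386 rad; a=sin²(Δφ/2)+cosφ1·cosφ2·sin²(Δλ/2)=0.5044295121; c=2·atan2(√a, √(1-a))=1.579655467; dist=6371·c=10063.985 ≈ 10064.0 km; running total=10064.0 km
Leg 1 bearing: y=sinΔλ·cosφ2=-0.62584033, x=cosφ1·sinφ2-sinφ1·cosφ2·cosΔλ=0.77990089; θ=atan2(y, x)=-38.7457° <0 so +360° → 321.2543° ≈ 321.3°
Leg 2: φ1=0.6957615, φ2=-0.0223489, Δφ=-0.7181105, Δλ=-1.3895142 rad; a=sin²(Δφ/2)+cosφ1·cosφ2·sin²(Δλ/2)=0.4379866497; c=2·atan2(√a, √(1-a))=1.446449429; dist=6371·c=9215.329 ≈ 9215.3 km; running total=19279.3 km
Leg 2 bearing: y=sinΔλ·cosφ2=-0.98336771, x=cosφ1·sinφ2-sinφ1·cosφ2·cosΔλ=-0.13268504; θ=atan2(y, x)=-97.6845° <0 so +360° → 262.3155° ≈ 262.3°
Leg 3: φ1=-0.0223489, φ2=-0.6438380, Δφ=-0.6214891, Δλ=2.4083397 rad; a=sin²(Δφ/2)+cosφ1·cosφ2·sin²(Δλ/2)=0.7903440198; c=2·atan2(√a, √(1-a))=2.190369889; dist=6371·c=13954.847 ≈ 13954.8 km; running total=33234.1 km
Leg 3 bearing: y=sinΔλ·cosφ2=0.53529678, x=cosφ1·sinφ2-sinφ1·cosφ2·cosΔλ=-0.61339934; θ=atan2(y, x)=138.8897° ≈ 138.9°
Leg 4: φ1=-0.6438380, φ2=0.8521989, Δφ=1.4960369, Δλ=-3.0098971 rad; a=sin²(Δφ/2)+cosφ1·cosφ2·sin²(Δλ/2)=0.9869059419; c=2·atan2(√a, √(1-a))=2.912231698; dist=6371·c=18553.828 ≈ 18553.8 km; running total=51787.9 km
Leg 4 bearing: y=sinΔλ·cosφ2=-0.08644869, x=cosφ1·sinφ2-sinφ1·cosφ2·cosΔλ=0.21027848; θ=atan2(y, x)=-22.3483° <0 so +360° → 337.6517° ≈ 337.7°
Leg 5: φ1=0.8521989, φ2=0.3391227, Δφ=-0.5130762, Δλ=-1.7708966 rad; a=sin²(Δφ/2)+cosφ1·cosφ2·sin²(Δλ/2)=0.4364994883; c=2·atan2(√a, √(1-a))=1.443451396; dist=6371·c=9196.229 ≈ 9196.2 km; running total=60984.1 km
Leg 5 bearing: y=sinΔλ·cosφ2=-0.92422993, x=cosφ1·sinφ2-sinφ1·cosφ2·cosΔλ=0.36009690; θ=atan2(y, x)=-68.7132° <0 so +360° → 291.2868° ≈ 291.3°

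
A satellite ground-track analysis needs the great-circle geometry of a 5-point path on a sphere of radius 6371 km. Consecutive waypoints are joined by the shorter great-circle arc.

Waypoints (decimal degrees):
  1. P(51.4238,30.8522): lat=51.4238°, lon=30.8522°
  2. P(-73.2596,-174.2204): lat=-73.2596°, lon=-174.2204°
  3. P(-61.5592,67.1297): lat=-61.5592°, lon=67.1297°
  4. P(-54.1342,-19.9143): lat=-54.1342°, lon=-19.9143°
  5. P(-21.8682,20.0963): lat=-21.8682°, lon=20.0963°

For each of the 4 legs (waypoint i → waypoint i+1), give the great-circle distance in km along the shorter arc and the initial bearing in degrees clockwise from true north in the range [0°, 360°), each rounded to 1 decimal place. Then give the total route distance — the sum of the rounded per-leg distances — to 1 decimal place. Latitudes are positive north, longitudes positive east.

Leg 1: dist=17311.9 km, bearing=162.8°
Leg 2: dist=4345.4 km, bearing=221.5°
Leg 3: dist=4822.2 km, bearing=238.4°
Leg 4: dist=4902.1 km, bearing=59.0°
Total: 31381.6 km

Leg 1: φ1=0.8975146, φ2=-1.2786212, Δφ=-2.1761359, Δλ=-3.5791921 rad; a=sin²(Δφ/2)+cosφ1·cosφ2·sin²(Δλ/2)=0.9556647983; c=2·atan2(√a, √(1-a))=2.717298635; dist=6371·c=17311.910 ≈ 17311.9 km; running total=17311.9 km
Leg 1 bearing: y=sinΔλ·cosφ2=0.12205988, x=cosφ1·sinφ2-sinφ1·cosφ2·cosΔλ=-0.39316632; θ=atan2(y, x)=162.7529° ≈ 162.8°
Leg 2: φ1=-1.2786212, φ2=-1.0744107, Δφ=0.2042105, Δλ=4.2123539 rad; a=sin²(Δφ/2)+cosφ1·cosφ2·sin²(Δλ/2)=0.1118631398; c=2·atan2(√a, √(1-a))=0.682063230; dist=6371·c=4345.425 ≈ 4345.4 km; running total=21657.3 km
Leg 2 bearing: y=sinΔλ·cosφ2=-0.41794111, x=cosφ1·sinφ2-sinφ1·cosφ2·cosΔλ=-0.47193680; θ=atan2(y, x)=-138.4723° <0 so +360° → 221.5277° ≈ 221.5°
Leg 3: φ1=-1.0744107, φ2=-0.9448200, Δφ=0.1295907, Δλ=-1.5192044 rad; a=sin²(Δφ/2)+cosφ1·cosφ2·sin²(Δλ/2)=0.1365128107; c=2·atan2(√a, √(1-a))=0.756890974; dist=6371·c=4822.152 ≈ 4822.2 km; running total=26479.5 km
Leg 3 bearing: y=sinΔλ·cosφ2=-0.58510917, x=cosφ1·sinφ2-sinφ1·cosφ2·cosΔλ=-0.35938212; θ=atan2(y, x)=-121.5588° <0 so +360° → 238.4412° ≈ 238.4°
Leg 4: φ1=-0.9448200, φ2=-0.3816721, Δφ=0.5631479, Δλ=0.6983167 rad; a=sin²(Δφ/2)+cosφ1·cosφ2·sin²(Δλ/2)=0.1408472748; c=2·atan2(√a, √(1-a))=0.769432730; dist=6371·c=4902.056 ≈ 4902.1 km; running total=31381.6 km
Leg 4 bearing: y=sinΔλ·cosφ2=0.59666614, x=cosφ1·sinφ2-sinφ1·cosφ2·cosΔλ=0.35780833; θ=atan2(y, x)=59.0498° ≈ 59.0°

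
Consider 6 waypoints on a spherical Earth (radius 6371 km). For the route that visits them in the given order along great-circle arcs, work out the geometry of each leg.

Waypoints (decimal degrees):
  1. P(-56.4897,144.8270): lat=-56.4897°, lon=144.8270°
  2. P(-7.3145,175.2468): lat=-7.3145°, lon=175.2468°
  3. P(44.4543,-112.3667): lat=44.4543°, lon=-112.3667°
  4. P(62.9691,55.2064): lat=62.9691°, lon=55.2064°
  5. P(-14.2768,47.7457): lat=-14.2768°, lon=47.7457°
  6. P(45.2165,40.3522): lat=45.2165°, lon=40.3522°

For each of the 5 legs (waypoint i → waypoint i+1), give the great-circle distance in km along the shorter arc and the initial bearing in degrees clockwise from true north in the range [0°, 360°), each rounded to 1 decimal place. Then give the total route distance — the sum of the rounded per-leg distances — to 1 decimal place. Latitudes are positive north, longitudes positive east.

Leg 1: dist=6078.4 km, bearing=38.0°
Leg 2: dist=9208.6 km, bearing=43.3°
Leg 3: dist=8019.3 km, bearing=5.9°
Leg 4: dist=8613.7 km, bearing=187.4°
Leg 5: dist=6657.2 km, bearing=354.0°
Total: 38577.2 km

Leg 1: φ1=-0.9859313, φ2=-0.1276621, Δφ=0.8582692, Δλ=0.5309257 rad; a=sin²(Δφ/2)+cosφ1·cosφ2·sin²(Δλ/2)=0.2108171474; c=2·atan2(√a, √(1-a))=0.954072421; dist=6371·c=6078.395 ≈ 6078.4 km; running total=6078.4 km
Leg 1 bearing: y=sinΔλ·cosφ2=0.50221140, x=cosφ1·sinφ2-sinφ1·cosφ2·cosΔλ=0.64286610; θ=atan2(y, x)=37.9972° ≈ 38.0°
Leg 2: φ1=-0.1276621, φ2=0.7758739, Δφ=0.9035360, Δλ=-5.0198025 rad; a=sin²(Δφ/2)+cosφ1·cosφ2·sin²(Δλ/2)=0.4374636059; c=2·atan2(√a, √(1-a))=1.445395132; dist=6371·c=9208.612 ≈ 9208.6 km; running total=15287.0 km
Leg 2 bearing: y=sinΔλ·cosφ2=0.68034547, x=cosφ1·sinφ2-sinφ1·cosφ2·cosΔλ=0.72214046; θ=atan2(y, x)=43.2931° ≈ 43.3°
Leg 3: φ1=0.7758739, φ2=1.0990181, Δφ=0.3231442, Δλ=2.9247023 rad; a=sin²(Δφ/2)+cosφ1·cosφ2·sin²(Δλ/2)=0.3464845652; c=2·atan2(√a, √(1-a))=1.258724690; dist=6371·c=8019.335 ≈ 8019.3 km; running total=23306.3 km
Leg 3 bearing: y=sinΔλ·cosφ2=0.09779935, x=cosφ1·sinφ2-sinφ1·cosφ2·cosΔλ=0.94666115; θ=atan2(y, x)=5.8983° ≈ 5.9°
Leg 4: φ1=1.0990181, φ2=-0.2491772, Δφ=-1.3481953, Δλ=-0.1302138 rad; a=sin²(Δφ/2)+cosφ1·cosφ2·sin²(Δλ/2)=0.3914807120; c=2·atan2(√a, √(1-a))=1.352016624; dist=6371·c=8613.698 ≈ 8613.7 km; running total=31920.0 km
Leg 4 bearing: y=sinΔλ·cosφ2=-0.12583590, x=cosφ1·sinφ2-sinφ1·cosφ2·cosΔλ=-0.96801838; θ=atan2(y, x)=-172.5935° <0 so +360° → 187.4065° ≈ 187.4°
Leg 5: φ1=-0.2491772, φ2=0.7891768, Δφ=1.0383540, Δλ=-0.1290409 rad; a=sin²(Δφ/2)+cosφ1·cosφ2·sin²(Δλ/2)=0.2490183972; c=2·atan2(√a, √(1-a))=1.044929149; dist=6371·c=6657.244 ≈ 6657.2 km; running total=38577.2 km
Leg 5 bearing: y=sinΔλ·cosφ2=-0.09064821, x=cosφ1·sinφ2-sinφ1·cosφ2·cosΔλ=0.86012548; θ=atan2(y, x)=-6.0162° <0 so +360° → 353.9838° ≈ 354.0°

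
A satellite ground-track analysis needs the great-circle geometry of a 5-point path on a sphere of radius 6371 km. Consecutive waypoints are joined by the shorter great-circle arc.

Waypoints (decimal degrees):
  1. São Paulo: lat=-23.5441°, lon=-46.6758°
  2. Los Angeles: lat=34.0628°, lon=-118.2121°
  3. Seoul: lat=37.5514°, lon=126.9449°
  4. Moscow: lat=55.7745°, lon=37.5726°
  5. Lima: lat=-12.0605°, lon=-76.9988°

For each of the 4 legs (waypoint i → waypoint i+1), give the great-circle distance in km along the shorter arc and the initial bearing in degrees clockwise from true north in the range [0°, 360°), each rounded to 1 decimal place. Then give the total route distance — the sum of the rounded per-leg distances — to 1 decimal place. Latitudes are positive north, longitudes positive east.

Leg 1: dist=9900.6 km, bearing=308.2°
Leg 2: dist=9590.4 km, bearing=313.9°
Leg 3: dist=6606.6 km, bearing=319.2°
Leg 4: dist=12639.6 km, bearing=283.8°
Total: 38737.2 km

Leg 1: φ1=-0.4109221, φ2=0.5945080, Δφ=1.0054301, Δλ=-1.2485440 rad; a=sin²(Δφ/2)+cosφ1·cosφ2·sin²(Δλ/2)=0.4916056025; c=2·atan2(√a, √(1-a))=1.554006743; dist=6371·c=9900.577 ≈ 9900.6 km; running total=9900.6 km
Leg 1 bearing: y=sinΔλ·cosφ2=-0.78578061, x=cosφ1·sinφ2-sinφ1·cosφ2·cosΔλ=0.61827742; θ=atan2(y, x)=-51.8032° <0 so +360° → 308.1968° ≈ 308.2°
Leg 2: φ1=0.5945080, φ2=0.6553956, Δφ=0.0608876, Δλ=4.2787968 rad; a=sin²(Δφ/2)+cosφ1·cosφ2·sin²(Δλ/2)=0.4672843723; c=2·atan2(√a, √(1-a))=1.505318293; dist=6371·c=9590.383 ≈ 9590.4 km; running total=19491.0 km
Leg 2 bearing: y=sinΔλ·cosφ2=-0.71944248, x=cosφ1·sinφ2-sinφ1·cosφ2·cosΔλ=0.69146314; θ=atan2(y, x)=-46.1361° <0 so +360° → 313.8639° ≈ 313.9°
Leg 3: φ1=0.6553956, φ2=0.9734487, Δφ=0.3180531, Δλ=-1.5598409 rad; a=sin²(Δφ/2)+cosφ1·cosφ2·sin²(Δλ/2)=0.2455921107; c=2·atan2(√a, √(1-a))=1.036987698; dist=6371·c=6606.649 ≈ 6606.6 km; running total=26097.6 km
Leg 3 bearing: y=sinΔλ·cosφ2=-0.56241767, x=cosφ1·sinφ2-sinφ1·cosφ2·cosΔλ=0.65176136; θ=atan2(y, x)=-40.7916° <0 so +360° → 319.2084° ≈ 319.2°
Leg 4: φ1=0.9734487, φ2=-0.2104954, Δφ=-1.1839441, Δλ=-1.9996482 rad; a=sin²(Δφ/2)+cosφ1·cosφ2·sin²(Δλ/2)=0.7007408216; c=2·atan2(√a, √(1-a))=1.983930349; dist=6371·c=12639.620 ≈ 12639.6 km; running total=38737.2 km
Leg 4 bearing: y=sinΔλ·cosφ2=-0.88937011, x=cosφ1·sinφ2-sinφ1·cosφ2·cosΔλ=0.21870827; θ=atan2(y, x)=-76.1843° <0 so +360° → 283.8157° ≈ 283.8°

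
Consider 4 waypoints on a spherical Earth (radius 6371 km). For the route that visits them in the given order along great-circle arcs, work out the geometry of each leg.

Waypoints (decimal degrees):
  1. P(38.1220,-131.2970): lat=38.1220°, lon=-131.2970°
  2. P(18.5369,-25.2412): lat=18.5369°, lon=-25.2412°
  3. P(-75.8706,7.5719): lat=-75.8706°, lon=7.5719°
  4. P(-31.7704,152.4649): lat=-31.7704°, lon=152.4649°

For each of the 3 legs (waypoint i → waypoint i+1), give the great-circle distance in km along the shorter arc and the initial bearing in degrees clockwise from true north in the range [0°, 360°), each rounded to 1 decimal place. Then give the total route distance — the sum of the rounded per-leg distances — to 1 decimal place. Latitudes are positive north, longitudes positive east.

Leg 1: dist=10071.4 km, bearing=65.7°
Leg 2: dist=10734.0 km, bearing=172.3°
Leg 3: dist=7791.9 km, bearing=148.7°
Total: 28597.3 km

Leg 1: φ1=0.6653544, φ2=0.3235299, Δφ=-0.3418245, Δλ=1.8510229 rad; a=sin²(Δφ/2)+cosφ1·cosφ2·sin²(Δλ/2)=0.5050151492; c=2·atan2(√a, √(1-a))=1.580826793; dist=6371·c=10071.448 ≈ 10071.4 km; running total=10071.4 km
Leg 1 bearing: y=sinΔλ·cosφ2=0.91113563, x=cosφ1·sinφ2-sinφ1·cosφ2·cosΔλ=0.41198453; θ=atan2(y, x)=65.6691° ≈ 65.7°
Leg 2: φ1=0.3235299, φ2=-1.3241918, Δφ=-1.6477217, Δλ=0.5726966 rad; a=sin²(Δφ/2)+cosφ1·cosφ2·sin²(Δλ/2)=0.5568893658; c=2·atan2(√a, √(1-a))=1.684821989; dist=6371·c=10734.001 ≈ 10734.0 km; running total=20805.4 km
Leg 2 bearing: y=sinΔλ·cosφ2=0.13228474, x=cosφ1·sinφ2-sinφ1·cosφ2·cosΔλ=-0.98465992; θ=atan2(y, x)=172.3484° ≈ 172.3°
Leg 3: φ1=-1.3241918, φ2=-0.5544981, Δφ=0.7696937, Δλ=2.5288599 rad; a=sin²(Δφ/2)+cosφ1·cosφ2·sin²(Δλ/2)=0.3295965200; c=2·atan2(√a, √(1-a))=1.223021216; dist=6371·c=7791.868 ≈ 7791.9 km; running total=28597.3 km
Leg 3 bearing: y=sinΔλ·cosφ2=0.48893421, x=cosφ1·sinφ2-sinφ1·cosφ2·cosΔλ=-0.80299063; θ=atan2(y, x)=148.6631° ≈ 148.7°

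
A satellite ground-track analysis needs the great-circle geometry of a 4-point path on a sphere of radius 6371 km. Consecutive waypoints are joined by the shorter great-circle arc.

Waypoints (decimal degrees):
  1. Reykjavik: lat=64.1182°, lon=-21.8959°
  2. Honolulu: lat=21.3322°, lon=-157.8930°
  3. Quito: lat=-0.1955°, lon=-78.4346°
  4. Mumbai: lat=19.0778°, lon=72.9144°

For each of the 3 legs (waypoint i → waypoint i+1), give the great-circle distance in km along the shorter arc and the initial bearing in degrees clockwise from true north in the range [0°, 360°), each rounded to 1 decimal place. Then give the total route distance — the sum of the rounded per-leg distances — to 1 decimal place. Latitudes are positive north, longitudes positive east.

Leg 1: dist=9785.7 km, bearing=319.6°
Leg 2: dist=8924.5 km, bearing=94.1°
Leg 3: dist=16250.8 km, bearing=54.4°
Total: 34961.0 km

Leg 1: φ1=1.1190737, φ2=0.3723171, Δφ=-0.7467566, Δλ=-2.3735972 rad; a=sin²(Δφ/2)+cosφ1·cosφ2·sin²(Δλ/2)=0.4825944146; c=2·atan2(√a, √(1-a))=1.535978121; dist=6371·c=9785.717 ≈ 9785.7 km; running total=9785.7 km
Leg 1 bearing: y=sinΔλ·cosφ2=-0.64709911, x=cosφ1·sinφ2-sinφ1·cosφ2·cosΔλ=0.76161074; θ=atan2(y, x)=-40.3527° <0 so +360° → 319.6473° ≈ 319.6°
Leg 2: φ1=0.3723171, φ2=-0.0034121, Δφ=-0.3757292, Δλ=1.3868107 rad; a=sin²(Δφ/2)+cosφ1·cosφ2·sin²(Δλ/2)=0.4154136392; c=2·atan2(√a, √(1-a))=1.400806095; dist=6371·c=8924.536 ≈ 8924.5 km; running total=18710.2 km
Leg 2 bearing: y=sinΔλ·cosφ2=0.98311661, x=cosφ1·sinφ2-sinφ1·cosφ2·cosΔλ=-0.06973032; θ=atan2(y, x)=94.0571° ≈ 94.1°
Leg 3: φ1=-0.0034121, φ2=0.3329704, Δφ=0.3363825, Δλ=2.6415384 rad; a=sin²(Δφ/2)+cosφ1·cosφ2·sin²(Δλ/2)=0.9152338595; c=2·atan2(√a, √(1-a))=2.550743097; dist=6371·c=16250.784 ≈ 16250.8 km; running total=34961.0 km
Leg 3 bearing: y=sinΔλ·cosφ2=0.45313841, x=cosφ1·sinφ2-sinφ1·cosφ2·cosΔλ=0.32401998; θ=atan2(y, x)=54.4331° ≈ 54.4°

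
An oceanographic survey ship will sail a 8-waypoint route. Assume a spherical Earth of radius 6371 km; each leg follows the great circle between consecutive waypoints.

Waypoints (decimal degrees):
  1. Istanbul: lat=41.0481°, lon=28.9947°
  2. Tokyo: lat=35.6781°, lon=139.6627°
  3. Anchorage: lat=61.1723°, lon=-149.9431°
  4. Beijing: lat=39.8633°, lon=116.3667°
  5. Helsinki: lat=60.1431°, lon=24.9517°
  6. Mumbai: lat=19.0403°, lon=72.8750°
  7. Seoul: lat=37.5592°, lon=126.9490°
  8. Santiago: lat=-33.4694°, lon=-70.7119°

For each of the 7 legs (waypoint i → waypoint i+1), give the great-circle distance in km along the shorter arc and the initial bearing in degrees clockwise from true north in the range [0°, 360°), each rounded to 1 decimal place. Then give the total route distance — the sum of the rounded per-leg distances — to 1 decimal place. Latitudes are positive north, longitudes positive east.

Leg 1: dist=8940.0 km, bearing=50.4°
Leg 2: dist=5563.1 km, bearing=36.3°
Leg 3: dist=6390.6 km, bearing=294.7°
Leg 4: dist=6324.4 km, bearing=323.5°
Leg 5: dist=5921.4 km, bearing=118.9°
Leg 6: dist=5595.0 km, bearing=56.5°
Leg 7: dist=18356.1 km, bearing=79.4°
Total: 57090.6 km

Leg 1: φ1=0.7164245, φ2=0.6227003, Δφ=-0.0937242, Δλ=1.9315210 rad; a=sin²(Δφ/2)+cosφ1·cosφ2·sin²(Δλ/2)=0.4166090954; c=2·atan2(√a, √(1-a))=1.403231471; dist=6371·c=8939.988 ≈ 8940.0 km; running total=8940.0 km
Leg 1 bearing: y=sinΔλ·cosφ2=0.76002752, x=cosφ1·sinφ2-sinφ1·cosφ2·cosΔλ=0.62812578; θ=atan2(y, x)=50.4279° ≈ 50.4°
Leg 2: φ1=0.6227003, φ2=1.0676580, Δφ=0.4449577, Δλ=-5.0545747 rad; a=sin²(Δφ/2)+cosφ1·cosφ2·sin²(Δλ/2)=0.1788106436; c=2·atan2(√a, √(1-a))=0.873198283; dist=6371·c=5563.146 ≈ 5563.1 km; running total=14503.1 km
Leg 2 bearing: y=sinΔλ·cosφ2=0.45422232, x=cosφ1·sinφ2-sinφ1·cosφ2·cosΔλ=0.61727763; θ=atan2(y, x)=36.3474° ≈ 36.3°
Leg 3: φ1=1.0676580, φ2=0.6957458, Δφ=-0.3719122, Δλ=4.6479828 rad; a=sin²(Δφ/2)+cosφ1·cosφ2·sin²(Δλ/2)=0.2311471047; c=2·atan2(√a, √(1-a))=1.003082640; dist=6371·c=6390.640 ≈ 6390.6 km; running total=20893.7 km
Leg 3 bearing: y=sinΔλ·cosφ2=-0.76598441, x=cosφ1·sinφ2-sinφ1·cosφ2·cosΔλ=0.35233560; θ=atan2(y, x)=-65.2986° <0 so +360° → 294.7014° ≈ 294.7°
Leg 4: φ1=0.6957458, φ2=1.0496951, Δφ=0.3539493, Δλ=-1.5954927 rad; a=sin²(Δφ/2)+cosφ1·cosφ2·sin²(Δλ/2)=0.2267757537; c=2·atan2(√a, √(1-a))=0.992678628; dist=6371·c=6324.356 ≈ 6324.4 km; running total=27218.1 km
Leg 4 bearing: y=sinΔλ·cosφ2=-0.49768368, x=cosφ1·sinφ2-sinφ1·cosφ2·cosΔλ=0.67357628; θ=atan2(y, x)=-36.4595° <0 so +360° → 323.5405° ≈ 323.5°
Leg 5: φ1=1.0496951, φ2=0.3323159, Δφ=-0.7173792, Δλ=0.8364194 rad; a=sin²(Δφ/2)+cosφ1·cosφ2·sin²(Δλ/2)=0.2008537607; c=2·atan2(√a, √(1-a))=0.929427916; dist=6371·c=5921.385 ≈ 5921.4 km; running total=33139.5 km
Leg 5 bearing: y=sinΔλ·cosφ2=0.70163952, x=cosφ1·sinφ2-sinφ1·cosφ2·cosΔλ=-0.38697299; θ=atan2(y, x)=118.8779° ≈ 118.9°
Leg 6: φ1=0.3323159, φ2=0.6555317, Δφ=0.3232158, Δλ=0.9437693 rad; a=sin²(Δφ/2)+cosφ1·cosφ2·sin²(Δλ/2)=0.1807294864; c=2·atan2(√a, √(1-a))=0.878195340; dist=6371·c=5594.983 ≈ 5595.0 km; running total=38734.5 km
Leg 6 bearing: y=sinΔλ·cosφ2=0.64192839, x=cosφ1·sinφ2-sinφ1·cosφ2·cosΔλ=0.42449182; θ=atan2(y, x)=56.5243° ≈ 56.5°
Leg 7: φ1=0.6555317, φ2=-0.5841512, Δφ=-1.2396829, Δλ=-3.4498335 rad; a=sin²(Δφ/2)+cosφ1·cosφ2·sin²(Δλ/2)=0.9831433895; c=2·atan2(√a, √(1-a))=2.881191529; dist=6371·c=18356.071 ≈ 18356.1 km; running total=57090.6 km
Leg 7 bearing: y=sinΔλ·cosφ2=0.25307607, x=cosφ1·sinφ2-sinφ1·cosφ2·cosΔλ=0.04735361; θ=atan2(y, x)=79.4018° ≈ 79.4°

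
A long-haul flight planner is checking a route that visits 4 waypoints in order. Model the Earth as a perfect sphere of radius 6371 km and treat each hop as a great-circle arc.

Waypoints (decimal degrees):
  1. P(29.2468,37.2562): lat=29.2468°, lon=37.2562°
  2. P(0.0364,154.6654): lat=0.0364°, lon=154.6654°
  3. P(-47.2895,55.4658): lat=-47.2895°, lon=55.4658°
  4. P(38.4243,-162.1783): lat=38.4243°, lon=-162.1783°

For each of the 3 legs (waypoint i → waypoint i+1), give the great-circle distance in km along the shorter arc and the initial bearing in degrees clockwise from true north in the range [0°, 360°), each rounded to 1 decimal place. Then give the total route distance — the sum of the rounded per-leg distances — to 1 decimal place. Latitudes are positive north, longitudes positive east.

Leg 1: φ1=0.5104530, φ2=0.0006353, Δφ=-0.5098177, Δλ=2.0491771 rad; a=sin²(Δφ/2)+cosφ1·cosφ2·sin²(Δλ/2)=0.7006744703; c=2·atan2(√a, √(1-a))=1.983785461; dist=6371·c=12638.697 ≈ 12638.7 km; running total=12638.7 km
Leg 1 bearing: y=sinΔλ·cosφ2=0.88774130, x=cosφ1·sinφ2-sinφ1·cosφ2·cosΔλ=0.22546488; θ=atan2(y, x)=75.7496° ≈ 75.7°
Leg 2: φ1=0.0006353, φ2=-0.8253575, Δφ=-0.8259928, Δλ=-1.7313596 rad; a=sin²(Δφ/2)+cosφ1·cosφ2·sin²(Δλ/2)=0.5544543101; c=2·atan2(√a, √(1-a))=1.679921400; dist=6371·c=10702.779 ≈ 10702.8 km; running total=23341.5 km
Leg 2 bearing: y=sinΔλ·cosφ2=-0.66956970, x=cosφ1·sinφ2-sinφ1·cosφ2·cosΔλ=-0.73472126; θ=atan2(y, x)=-137.6563° <0 so +360° → 222.3437° ≈ 222.3°
Leg 3: φ1=-0.8253575, φ2=0.6706305, Δφ=1.4959880, Δλ=-3.7986061 rad; a=sin²(Δφ/2)+cosφ1·cosφ2·sin²(Δλ/2)=0.9387137485; c=2·atan2(√a, √(1-a))=2.641269310; dist=6371·c=16827.527 ≈ 16827.5 km; running total=40169.0 km
Leg 3 bearing: y=sinΔλ·cosφ2=0.47848360, x=cosφ1·sinφ2-sinφ1·cosφ2·cosΔλ=-0.03426995; θ=atan2(y, x)=94.0966° ≈ 94.1°

Leg 1: dist=12638.7 km, bearing=75.7°
Leg 2: dist=10702.8 km, bearing=222.3°
Leg 3: dist=16827.5 km, bearing=94.1°
Total: 40169.0 km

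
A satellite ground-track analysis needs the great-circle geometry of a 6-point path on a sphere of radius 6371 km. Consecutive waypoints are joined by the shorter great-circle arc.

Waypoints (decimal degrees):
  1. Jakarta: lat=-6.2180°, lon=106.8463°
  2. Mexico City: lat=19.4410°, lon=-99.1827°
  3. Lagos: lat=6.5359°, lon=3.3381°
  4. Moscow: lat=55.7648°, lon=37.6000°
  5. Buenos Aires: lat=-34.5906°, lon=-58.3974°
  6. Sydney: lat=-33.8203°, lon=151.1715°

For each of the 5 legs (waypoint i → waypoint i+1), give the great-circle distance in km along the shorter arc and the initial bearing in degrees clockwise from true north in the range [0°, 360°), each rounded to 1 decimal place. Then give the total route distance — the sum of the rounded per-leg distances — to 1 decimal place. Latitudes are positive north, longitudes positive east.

Leg 1: φ1=-0.1085246, φ2=0.3393095, Δφ=0.4478340, Δλ=-3.5958844 rad; a=sin²(Δφ/2)+cosφ1·cosφ2·sin²(Δλ/2)=0.9392024166; c=2·atan2(√a, √(1-a))=2.643310473; dist=6371·c=16840.531 ≈ 16840.5 km; running total=16840.5 km
Leg 1 bearing: y=sinΔλ·cosφ2=0.41380623, x=cosφ1·sinφ2-sinφ1·cosφ2·cosΔλ=0.23910114; θ=atan2(y, x)=59.9803° ≈ 60.0°
Leg 2: φ1=0.3393095, φ2=0.1140730, Δφ=-0.2252365, Δλ=1.7893255 rad; a=sin²(Δφ/2)+cosφ1·cosφ2·sin²(Δλ/2)=0.5826097406; c=2·atan2(√a, √(1-a))=1.736776873; dist=6371·c=11065.005 ≈ 11065.0 km; running total=27905.5 km
Leg 2 bearing: y=sinΔλ·cosφ2=0.96987267, x=cosφ1·sinφ2-sinφ1·cosφ2·cosΔλ=0.17902382; θ=atan2(y, x)=79.5418° ≈ 79.5°
Leg 3: φ1=0.1140730, φ2=0.9732794, Δφ=0.8592064, Δλ=0.5979830 rad; a=sin²(Δφ/2)+cosφ1·cosφ2·sin²(Δλ/2)=0.2219758519; c=2·atan2(√a, √(1-a))=0.981172632; dist=6371·c=6251.051 ≈ 6251.1 km; running total=34156.6 km
Leg 3 bearing: y=sinΔλ·cosφ2=0.31672579, x=cosφ1·sinφ2-sinφ1·cosφ2·cosΔλ=0.76843677; θ=atan2(y, x)=22.3999° ≈ 22.4°
Leg 4: φ1=0.9732794, φ2=-0.6037199, Δφ=-1.5769992, Δλ=-1.6754707 rad; a=sin²(Δφ/2)+cosφ1·cosφ2·sin²(Δλ/2)=0.7588676529; c=2·atan2(√a, √(1-a))=2.114998060; dist=6371·c=13474.653 ≈ 13474.7 km; running total=47631.3 km
Leg 4 bearing: y=sinΔλ·cosφ2=-0.81872369, x=cosφ1·sinφ2-sinφ1·cosφ2·cosΔλ=-0.24827743; θ=atan2(y, x)=-106.8699° <0 so +360° → 253.1301° ≈ 253.1°
Leg 5: φ1=-0.6037199, φ2=-0.5902756, Δφ=0.0134443, Δλ=3.6576673 rad; a=sin²(Δφ/2)+cosφ1·cosφ2·sin²(Δλ/2)=0.6394373946; c=2·atan2(√a, √(1-a))=1.853418541; dist=6371·c=11808.130 ≈ 11808.1 km; running total=59439.4 km
Leg 5 bearing: y=sinΔλ·cosφ2=-0.40996848, x=cosφ1·sinφ2-sinφ1·cosφ2·cosΔλ=-0.86842081; θ=atan2(y, x)=-154.7287° <0 so +360° → 205.2713° ≈ 205.3°

Leg 1: dist=16840.5 km, bearing=60.0°
Leg 2: dist=11065.0 km, bearing=79.5°
Leg 3: dist=6251.1 km, bearing=22.4°
Leg 4: dist=13474.7 km, bearing=253.1°
Leg 5: dist=11808.1 km, bearing=205.3°
Total: 59439.4 km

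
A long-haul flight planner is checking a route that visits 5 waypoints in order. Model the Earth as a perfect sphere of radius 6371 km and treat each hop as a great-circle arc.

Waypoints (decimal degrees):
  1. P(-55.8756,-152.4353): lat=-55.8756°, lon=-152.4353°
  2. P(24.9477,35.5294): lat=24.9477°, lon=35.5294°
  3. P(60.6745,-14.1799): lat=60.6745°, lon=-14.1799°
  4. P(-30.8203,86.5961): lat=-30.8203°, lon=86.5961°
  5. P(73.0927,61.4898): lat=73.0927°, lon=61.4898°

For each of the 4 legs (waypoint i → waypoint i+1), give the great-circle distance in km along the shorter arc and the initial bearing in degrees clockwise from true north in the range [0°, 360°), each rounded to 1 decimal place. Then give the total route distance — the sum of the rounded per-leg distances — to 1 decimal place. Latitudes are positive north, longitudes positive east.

Leg 1: dist=16515.7 km, bearing=193.9°
Leg 2: dist=5458.3 km, bearing=330.4°
Leg 3: dist=13531.4 km, bearing=97.5°
Leg 4: dist=11710.0 km, bearing=352.6°
Total: 47215.4 km

Leg 1: φ1=-0.9752132, φ2=0.4354195, Δφ=1.4106327, Δλ=3.2806029 rad; a=sin²(Δφ/2)+cosφ1·cosφ2·sin²(Δλ/2)=0.9264540675; c=2·atan2(√a, √(1-a))=2.592327018; dist=6371·c=16515.715 ≈ 16515.7 km; running total=16515.7 km
Leg 1 bearing: y=sinΔλ·cosφ2=-0.12563410, x=cosφ1·sinφ2-sinφ1·cosφ2·cosΔλ=-0.50671865; θ=atan2(y, x)=-166.0751° <0 so +360° → 193.9249° ≈ 193.9°
Leg 2: φ1=0.4354195, φ2=1.0589698, Δφ=0.6235503, Δλ=-0.8675910 rad; a=sin²(Δφ/2)+cosφ1·cosφ2·sin²(Δλ/2)=0.1725475574; c=2·atan2(√a, √(1-a))=0.856739575; dist=6371·c=5458.288 ≈ 5458.3 km; running total=21974.0 km
Leg 2 bearing: y=sinΔλ·cosφ2=-0.37358388, x=cosφ1·sinφ2-sinφ1·cosφ2·cosΔλ=0.65691299; θ=atan2(y, x)=-29.6267° <0 so +360° → 330.3733° ≈ 330.4°
Leg 3: φ1=1.0589698, φ2=-0.5379157, Δφ=-1.5968855, Δλ=1.7588730 rad; a=sin²(Δφ/2)+cosφ1·cosφ2·sin²(Δλ/2)=0.7626654561; c=2·atan2(√a, √(1-a))=2.123900291; dist=6371·c=13531.369 ≈ 13531.4 km; running total=35505.4 km
Leg 3 bearing: y=sinΔλ·cosφ2=0.84363443, x=cosφ1·sinφ2-sinφ1·cosφ2·cosΔλ=-0.11094314; θ=atan2(y, x)=97.4918° ≈ 97.5°
Leg 4: φ1=-0.5379157, φ2=1.2757083, Δφ=1.8136240, Δλ=-0.4381876 rad; a=sin²(Δφ/2)+cosφ1·cosφ2·sin²(Δλ/2)=0.6320222274; c=2·atan2(√a, √(1-a))=1.838009410; dist=6371·c=11709.958 ≈ 11710.0 km; running total=47215.4 km
Leg 4 bearing: y=sinΔλ·cosφ2=-0.12339637, x=cosφ1·sinφ2-sinφ1·cosφ2·cosΔλ=0.95658448; θ=atan2(y, x)=-7.3504° <0 so +360° → 352.6496° ≈ 352.6°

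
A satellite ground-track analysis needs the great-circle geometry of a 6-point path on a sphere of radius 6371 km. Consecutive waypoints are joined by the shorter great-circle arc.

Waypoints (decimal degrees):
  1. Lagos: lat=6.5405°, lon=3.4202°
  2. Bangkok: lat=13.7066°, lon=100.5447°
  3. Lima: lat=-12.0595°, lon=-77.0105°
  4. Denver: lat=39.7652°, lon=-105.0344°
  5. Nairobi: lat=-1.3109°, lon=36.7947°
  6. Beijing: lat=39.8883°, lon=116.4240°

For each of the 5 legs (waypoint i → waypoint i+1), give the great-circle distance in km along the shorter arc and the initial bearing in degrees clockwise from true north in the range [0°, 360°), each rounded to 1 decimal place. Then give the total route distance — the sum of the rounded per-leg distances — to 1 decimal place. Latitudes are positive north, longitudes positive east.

Leg 1: φ1=0.1141533, φ2=0.2392253, Δφ=0.1250720, Δλ=1.6951423 rad; a=sin²(Δφ/2)+cosφ1·cosφ2·sin²(Δλ/2)=0.5463598135; c=2·atan2(√a, √(1-a))=1.663649321; dist=6371·c=10599.110 ≈ 10599.1 km; running total=10599.1 km
Leg 1 bearing: y=sinΔλ·cosφ2=0.96402071, x=cosφ1·sinφ2-sinφ1·cosφ2·cosΔλ=0.24913279; θ=atan2(y, x)=75.5100° ≈ 75.5°
Leg 2: φ1=0.2392253, φ2=-0.2104780, Δφ=-0.4497033, Δλ=-3.0989228 rad; a=sin²(Δφ/2)+cosφ1·cosφ2·sin²(Δλ/2)=0.9993610214; c=2·atan2(√a, √(1-a))=3.091031217; dist=6371·c=19692.960 ≈ 19693.0 km; running total=30292.1 km
Leg 2 bearing: y=sinΔλ·cosφ2=-0.04171548, x=cosφ1·sinφ2-sinφ1·cosφ2·cosΔλ=0.02853244; θ=atan2(y, x)=-55.6288° <0 so +360° → 304.3712° ≈ 304.4°
Leg 3: φ1=-0.2104780, φ2=0.6940337, Δφ=0.9045116, Δλ=-0.4891093 rad; a=sin²(Δφ/2)+cosφ1·cosφ2·sin²(Δλ/2)=0.2350334972; c=2·atan2(√a, √(1-a))=1.012274762; dist=6371·c=6449.203 ≈ 6449.2 km; running total=36741.3 km
Leg 3 bearing: y=sinΔλ·cosφ2=-0.36115280, x=cosφ1·sinφ2-sinφ1·cosφ2·cosΔλ=0.76729373; θ=atan2(y, x)=-25.2056° <0 so +360° → 334.7944° ≈ 334.8°
Leg 4: φ1=0.6940337, φ2=-0.0228795, Δφ=-0.7169132, Δλ=2.4753848 rad; a=sin²(Δφ/2)+cosφ1·cosφ2·sin²(Δλ/2)=0.8093914784; c=2·atan2(√a, √(1-a))=2.237988819; dist=6371·c=14258.227 ≈ 14258.2 km; running total=50999.5 km
Leg 4 bearing: y=sinΔλ·cosφ2=0.61784744, x=cosφ1·sinφ2-sinφ1·cosφ2·cosΔλ=0.48515172; θ=atan2(y, x)=51.8600° ≈ 51.9°
Leg 5: φ1=-0.0228795, φ2=0.6961822, Δφ=0.7190617, Δλ=1.3897935 rad; a=sin²(Δφ/2)+cosφ1·cosφ2·sin²(Δλ/2)=0.4382908297; c=2·atan2(√a, √(1-a))=1.447062499; dist=6371·c=9219.235 ≈ 9219.2 km; running total=60218.7 km
Leg 5 bearing: y=sinΔλ·cosφ2=0.75476131, x=cosφ1·sinφ2-sinφ1·cosφ2·cosΔλ=0.64428509; θ=atan2(y, x)=49.5150° ≈ 49.5°

Leg 1: dist=10599.1 km, bearing=75.5°
Leg 2: dist=19693.0 km, bearing=304.4°
Leg 3: dist=6449.2 km, bearing=334.8°
Leg 4: dist=14258.2 km, bearing=51.9°
Leg 5: dist=9219.2 km, bearing=49.5°
Total: 60218.7 km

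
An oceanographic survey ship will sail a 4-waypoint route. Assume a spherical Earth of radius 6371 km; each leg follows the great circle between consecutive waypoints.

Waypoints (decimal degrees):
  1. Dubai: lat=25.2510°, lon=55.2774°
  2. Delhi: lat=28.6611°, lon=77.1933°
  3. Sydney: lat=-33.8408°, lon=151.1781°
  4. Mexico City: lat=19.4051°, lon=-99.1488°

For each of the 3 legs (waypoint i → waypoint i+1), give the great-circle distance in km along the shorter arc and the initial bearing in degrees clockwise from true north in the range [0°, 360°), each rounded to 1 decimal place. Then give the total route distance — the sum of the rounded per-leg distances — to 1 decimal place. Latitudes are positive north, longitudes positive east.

Leg 1: φ1=0.4407131, φ2=0.5002306, Δφ=0.0595175, Δλ=0.3825046 rad; a=sin²(Δφ/2)+cosφ1·cosφ2·sin²(Δλ/2)=0.0295619760; c=2·atan2(√a, √(1-a))=0.345589129; dist=6371·c=2201.748 ≈ 2201.7 km; running total=2201.7 km
Leg 1 bearing: y=sinΔλ·cosφ2=0.32751226, x=cosφ1·sinφ2-sinφ1·cosφ2·cosΔλ=0.08653314; θ=atan2(y, x)=75.1999° ≈ 75.2°
Leg 2: φ1=0.5002306, φ2=-0.5906334, Δφ=-1.0908639, Δλ=1.2912784 rad; a=sin²(Δφ/2)+cosφ1·cosφ2·sin²(Δλ/2)=0.5330116779; c=2·atan2(√a, √(1-a))=1.636867744; dist=6371·c=10428.484 ≈ 10428.5 km; running total=12630.2 km
Leg 2 bearing: y=sinΔλ·cosφ2=0.79835178, x=cosφ1·sinφ2-sinφ1·cosφ2·cosΔλ=-0.59856106; θ=atan2(y, x)=126.8606° ≈ 126.9°
Leg 3: φ1=-0.5906334, φ2=0.3386829, Δφ=0.9293163, Δλ=-4.3690286 rad; a=sin²(Δφ/2)+cosφ1·cosφ2·sin²(Δλ/2)=0.7243794198; c=2·atan2(√a, √(1-a))=2.036172319; dist=6371·c=12972.454 ≈ 12972.5 km; running total=25602.7 km
Leg 3 bearing: y=sinΔλ·cosφ2=0.88813769, x=cosφ1·sinφ2-sinφ1·cosφ2·cosΔλ=0.09913100; θ=atan2(y, x)=83.6312° ≈ 83.6°

Leg 1: dist=2201.7 km, bearing=75.2°
Leg 2: dist=10428.5 km, bearing=126.9°
Leg 3: dist=12972.5 km, bearing=83.6°
Total: 25602.7 km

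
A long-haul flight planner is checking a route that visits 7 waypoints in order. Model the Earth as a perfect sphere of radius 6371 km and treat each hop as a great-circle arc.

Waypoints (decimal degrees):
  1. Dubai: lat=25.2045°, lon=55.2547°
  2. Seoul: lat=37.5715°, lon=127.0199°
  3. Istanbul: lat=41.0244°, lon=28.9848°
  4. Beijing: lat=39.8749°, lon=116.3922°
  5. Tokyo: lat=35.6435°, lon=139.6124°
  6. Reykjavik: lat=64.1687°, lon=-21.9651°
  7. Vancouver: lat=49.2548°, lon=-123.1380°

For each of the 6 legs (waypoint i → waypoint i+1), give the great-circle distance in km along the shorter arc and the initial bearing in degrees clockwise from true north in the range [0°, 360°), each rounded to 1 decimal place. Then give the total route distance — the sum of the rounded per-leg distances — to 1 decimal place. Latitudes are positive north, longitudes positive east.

Leg 1: φ1=0.4399015, φ2=0.6557464, Δφ=0.2158449, Δλ=1.2525390 rad; a=sin²(Δφ/2)+cosφ1·cosφ2·sin²(Δλ/2)=0.2579689369; c=2·atan2(√a, √(1-a))=1.065505292; dist=6371·c=6788.334 ≈ 6788.3 km; running total=6788.3 km
Leg 1 bearing: y=sinΔλ·cosφ2=0.75279074, x=cosφ1·sinφ2-sinφ1·cosφ2·cosΔλ=0.44608290; θ=atan2(y, x)=59.3502° ≈ 59.4°
Leg 2: φ1=0.6557464, φ2=0.7160109, Δφ=0.0602645, Δλ=-1.7110353 rad; a=sin²(Δφ/2)+cosφ1·cosφ2·sin²(Δλ/2)=0.3416767769; c=2·atan2(√a, √(1-a))=1.248604412; dist=6371·c=7954.859 ≈ 7954.9 km; running total=14743.2 km
Leg 2 bearing: y=sinΔλ·cosφ2=-0.74702360, x=cosφ1·sinφ2-sinφ1·cosφ2·cosΔλ=0.58454322; θ=atan2(y, x)=-51.9570° <0 so +360° → 308.0430° ≈ 308.0°
Leg 3: φ1=0.7160109, φ2=0.6959483, Δφ=-0.0200626, Δλ=1.5255469 rad; a=sin²(Δφ/2)+cosφ1·cosφ2·sin²(Δλ/2)=0.2764979629; c=2·atan2(√a, √(1-a))=1.107382956; dist=6371·c=7055.137 ≈ 7055.1 km; running total=21798.3 km
Leg 3 bearing: y=sinΔλ·cosφ2=0.76666054, x=cosφ1·sinφ2-sinφ1·cosφ2·cosΔλ=0.46088933; θ=atan2(y, x)=58.9872° ≈ 59.0°
Leg 4: φ1=0.6959483, φ2=0.6220964, Δφ=-0.0738519, Δλ=0.4052689 rad; a=sin²(Δφ/2)+cosφ1·cosφ2·sin²(Δλ/2)=0.0266227300; c=2·atan2(√a, √(1-a))=0.327795056; dist=6371·c=2088.382 ≈ 2088.4 km; running total=23886.7 km
Leg 4 bearing: y=sinΔλ·cosφ2=0.32040359, x=cosφ1·sinφ2-sinφ1·cosφ2·cosΔλ=-0.03158135; θ=atan2(y, x)=95.6293° ≈ 95.6°
Leg 5: φ1=0.6220964, φ2=1.1199551, Δφ=0.4978587, Δλ=-2.8200594 rad; a=sin²(Δφ/2)+cosφ1·cosφ2·sin²(Δλ/2)=0.4057170352; c=2·atan2(√a, √(1-a))=1.381094652; dist=6371·c=8798.954 ≈ 8799.0 km; running total=32685.7 km
Leg 5 bearing: y=sinΔλ·cosφ2=-0.13769785, x=cosφ1·sinφ2-sinφ1·cosφ2·cosΔλ=0.97235909; θ=atan2(y, x)=-8.0602° <0 so +360° → 351.9398° ≈ 351.9°
Leg 6: φ1=1.1199551, φ2=0.8596584, Δφ=-0.2602967, Δλ=-1.7658002 rad; a=sin²(Δφ/2)+cosφ1·cosφ2·sin²(Δλ/2)=0.1865941438; c=2·atan2(√a, √(1-a))=0.893341782; dist=6371·c=5691.480 ≈ 5691.5 km; running total=38377.2 km
Leg 6 bearing: y=sinΔλ·cosφ2=-0.64032568, x=cosφ1·sinφ2-sinφ1·cosφ2·cosΔλ=0.44394831; θ=atan2(y, x)=-55.2658° <0 so +360° → 304.7342° ≈ 304.7°

Leg 1: dist=6788.3 km, bearing=59.4°
Leg 2: dist=7954.9 km, bearing=308.0°
Leg 3: dist=7055.1 km, bearing=59.0°
Leg 4: dist=2088.4 km, bearing=95.6°
Leg 5: dist=8799.0 km, bearing=351.9°
Leg 6: dist=5691.5 km, bearing=304.7°
Total: 38377.2 km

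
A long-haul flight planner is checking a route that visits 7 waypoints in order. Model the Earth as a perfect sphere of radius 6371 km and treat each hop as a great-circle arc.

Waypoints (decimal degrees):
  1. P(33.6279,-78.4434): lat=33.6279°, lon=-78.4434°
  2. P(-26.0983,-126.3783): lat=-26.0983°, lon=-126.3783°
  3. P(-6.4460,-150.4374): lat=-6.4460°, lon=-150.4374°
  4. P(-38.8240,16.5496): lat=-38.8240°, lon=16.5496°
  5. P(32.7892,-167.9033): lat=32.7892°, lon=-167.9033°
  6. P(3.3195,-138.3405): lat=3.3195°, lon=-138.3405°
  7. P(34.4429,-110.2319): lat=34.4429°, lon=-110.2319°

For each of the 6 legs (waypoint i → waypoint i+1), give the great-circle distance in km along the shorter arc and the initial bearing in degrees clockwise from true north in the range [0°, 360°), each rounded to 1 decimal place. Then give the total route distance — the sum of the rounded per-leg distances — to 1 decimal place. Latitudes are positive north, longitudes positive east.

Leg 1: φ1=0.5869176, φ2=-0.4555013, Δφ=-1.0424188, Δλ=-0.8366218 rad; a=sin²(Δφ/2)+cosφ1·cosφ2·sin²(Δλ/2)=0.3713227174; c=2·atan2(√a, √(1-a))=1.310512773; dist=6371·c=8349.277 ≈ 8349.3 km; running total=8349.3 km
Leg 1 bearing: y=sinΔλ·cosφ2=-0.66669106, x=cosφ1·sinφ2-sinφ1·cosφ2·cosΔλ=-0.69949386; θ=atan2(y, x)=-136.3754° <0 so +360° → 223.6246° ≈ 223.6°
Leg 2: φ1=-0.4555013, φ2=-0.1125039, Δφ=0.3429973, Δλ=-0.4199105 rad; a=sin²(Δφ/2)+cosφ1·cosφ2·sin²(Δλ/2)=0.0678864119; c=2·atan2(√a, √(1-a))=0.527184106; dist=6371·c=3358.690 ≈ 3358.7 km; running total=11708.0 km
Leg 2 bearing: y=sinΔλ·cosφ2=-0.40510144, x=cosφ1·sinφ2-sinφ1·cosφ2·cosΔλ=0.29833574; θ=atan2(y, x)=-53.6303° <0 so +360° → 306.3697° ≈ 306.4°
Leg 3: φ1=-0.1125039, φ2=-0.6776066, Δφ=-0.5651027, Δλ=2.9144730 rad; a=sin²(Δφ/2)+cosφ1·cosφ2·sin²(Δλ/2)=0.8419429145; c=2·atan2(√a, √(1-a))=2.323871809; dist=6371·c=14805.387 ≈ 14805.4 km; running total=26513.4 km
Leg 3 bearing: y=sinΔλ·cosφ2=0.17542607, x=cosφ1·sinφ2-sinφ1·cosφ2·cosΔλ=-0.70818491; θ=atan2(y, x)=166.0872° ≈ 166.1°
Leg 4: φ1=-0.6776066, φ2=0.5722795, Δφ=1.2498861, Δλ=-3.2193104 rad; a=sin²(Δφ/2)+cosφ1·cosφ2·sin²(Δλ/2)=0.9962406354; c=2·atan2(√a, √(1-a))=3.018888374; dist=6371·c=19233.338 ≈ 19233.3 km; running total=45746.7 km
Leg 4 bearing: y=sinΔλ·cosφ2=0.06526914, x=cosφ1·sinφ2-sinφ1·cosφ2·cosΔλ=-0.10354162; θ=atan2(y, x)=147.7741° ≈ 147.8°
Leg 5: φ1=0.5722795, φ2=0.0579362, Δφ=-0.5143433, Δλ=0.5159682 rad; a=sin²(Δφ/2)+cosφ1·cosφ2·sin²(Δλ/2)=0.1193212353; c=2·atan2(√a, √(1-a))=0.705391899; dist=6371·c=4494.052 ≈ 4494.1 km; running total=50240.8 km
Leg 5 bearing: y=sinΔλ·cosφ2=0.49254943, x=cosφ1·sinφ2-sinφ1·cosφ2·cosΔλ=-0.42158009; θ=atan2(y, x)=130.5607° ≈ 130.6°
Leg 6: φ1=0.0579362, φ2=0.6011420, Δφ=0.5432058, Δλ=0.4905876 rad; a=sin²(Δφ/2)+cosφ1·cosφ2·sin²(Δλ/2)=0.1205239406; c=2·atan2(√a, √(1-a))=0.709094011; dist=6371·c=4517.638 ≈ 4517.6 km; running total=54758.4 km
Leg 6 bearing: y=sinΔλ·cosφ2=0.38854810, x=cosφ1·sinφ2-sinφ1·cosφ2·cosΔλ=0.52251513; θ=atan2(y, x)=36.6349° ≈ 36.6°

Leg 1: dist=8349.3 km, bearing=223.6°
Leg 2: dist=3358.7 km, bearing=306.4°
Leg 3: dist=14805.4 km, bearing=166.1°
Leg 4: dist=19233.3 km, bearing=147.8°
Leg 5: dist=4494.1 km, bearing=130.6°
Leg 6: dist=4517.6 km, bearing=36.6°
Total: 54758.4 km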